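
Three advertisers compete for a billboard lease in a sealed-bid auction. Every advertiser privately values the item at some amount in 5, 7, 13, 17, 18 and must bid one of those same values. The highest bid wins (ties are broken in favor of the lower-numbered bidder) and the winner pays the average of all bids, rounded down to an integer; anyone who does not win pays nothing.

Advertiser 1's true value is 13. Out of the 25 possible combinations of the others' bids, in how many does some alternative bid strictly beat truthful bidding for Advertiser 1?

4

Others bid (5, 5): truth gives 6; bid 5 gives 8 > 6. Violating.
Others bid (5, 7): truth gives 5; bid 7 gives 7 > 5. Violating.
Others bid (7, 5): truth gives 5; bid 7 gives 7 > 5. Violating.
Others bid (7, 7): truth gives 4; bid 7 gives 6 > 4. Violating.
Others bid (5, 13): truth gives 3; no alternative beats it.
Others bid (5, 17): truth gives 0; no alternative beats it.
(Checking all 25 profiles: 4 have a profitable deviation, 21 do not.)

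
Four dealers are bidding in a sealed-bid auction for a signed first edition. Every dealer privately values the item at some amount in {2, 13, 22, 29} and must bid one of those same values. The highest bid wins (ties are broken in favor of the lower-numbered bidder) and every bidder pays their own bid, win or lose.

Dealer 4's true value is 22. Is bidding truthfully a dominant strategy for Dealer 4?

No

Consider the case where Dealer 1 bids 2, Dealer 2 bids 2 and Dealer 3 bids 2.
Truthful bid 22: wins, pays 22, utility 22 - 22 = 0.
Bid 13 instead: wins, pays 13, utility 22 - 13 = 9.
Since 9 > 0, bidding 13 is strictly better here, so truthful bidding is not dominant.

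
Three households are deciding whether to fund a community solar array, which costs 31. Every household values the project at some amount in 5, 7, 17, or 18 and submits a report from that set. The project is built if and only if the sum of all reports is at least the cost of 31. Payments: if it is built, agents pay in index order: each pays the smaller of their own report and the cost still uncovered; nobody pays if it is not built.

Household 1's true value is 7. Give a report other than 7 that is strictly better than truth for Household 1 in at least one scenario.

Suppose Household 2 reports 17 and Household 3 reports 17.
Report 7: project built, pays 7, utility 7 - 7 = 0.
Report 5: project built, pays 5, utility 7 - 5 = 2.
So reporting 5 beats truth here (2 > 0).

5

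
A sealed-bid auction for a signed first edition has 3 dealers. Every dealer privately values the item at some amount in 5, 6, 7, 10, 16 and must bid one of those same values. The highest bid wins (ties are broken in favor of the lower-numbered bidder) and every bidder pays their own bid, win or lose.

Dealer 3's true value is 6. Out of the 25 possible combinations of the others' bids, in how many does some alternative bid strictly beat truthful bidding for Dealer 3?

24

Others bid (5, 6): truth gives -6; bid 7 gives -1 > -6. Violating.
Others bid (5, 7): truth gives -6; bid 10 gives -4 > -6. Violating.
Others bid (5, 10): truth gives -6; bid 5 gives -5 > -6. Violating.
Others bid (5, 16): truth gives -6; bid 5 gives -5 > -6. Violating.
Others bid (5, 5): truth gives 0; no alternative beats it.
(Checking all 25 profiles: 24 have a profitable deviation, 1 does not.)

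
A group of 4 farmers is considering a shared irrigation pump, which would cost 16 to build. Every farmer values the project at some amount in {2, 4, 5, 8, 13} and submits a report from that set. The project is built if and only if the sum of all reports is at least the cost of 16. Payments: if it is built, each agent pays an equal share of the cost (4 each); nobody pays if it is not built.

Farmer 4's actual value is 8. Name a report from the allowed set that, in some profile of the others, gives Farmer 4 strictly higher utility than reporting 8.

13

Suppose Farmer 1 reports 2, Farmer 2 reports 2 and Farmer 3 reports 2.
Report 8: project not built, utility 0.
Report 13: project built, pays 4, utility 8 - 4 = 4.
So reporting 13 beats truth here (4 > 0).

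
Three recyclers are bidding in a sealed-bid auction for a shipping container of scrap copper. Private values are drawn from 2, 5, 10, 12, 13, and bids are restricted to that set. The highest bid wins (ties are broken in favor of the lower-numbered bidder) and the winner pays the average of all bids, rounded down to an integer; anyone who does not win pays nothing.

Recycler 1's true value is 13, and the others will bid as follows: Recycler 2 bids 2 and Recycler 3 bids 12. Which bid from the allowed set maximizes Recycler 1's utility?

Bid 2: loses, pays 0, utility 0.
Bid 5: loses, pays 0, utility 0.
Bid 10: loses, pays 0, utility 0.
Bid 12: wins, pays 8, utility 13 - 8 = 5.
Bid 13: wins, pays 9, utility 13 - 9 = 4.
The best choice is 12 with utility 5.

12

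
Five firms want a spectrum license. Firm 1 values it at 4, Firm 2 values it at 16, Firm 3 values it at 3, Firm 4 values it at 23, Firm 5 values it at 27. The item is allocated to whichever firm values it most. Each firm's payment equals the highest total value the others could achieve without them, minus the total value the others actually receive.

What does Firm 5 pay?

23

Firm 5 has the highest value and receives the item.
Without Firm 5, the item would go to the next-highest value, 23, so the others could achieve 23.
With Firm 5 present and winning, the others receive nothing, so their total is 0.
Payment = 23 - 0 = 23.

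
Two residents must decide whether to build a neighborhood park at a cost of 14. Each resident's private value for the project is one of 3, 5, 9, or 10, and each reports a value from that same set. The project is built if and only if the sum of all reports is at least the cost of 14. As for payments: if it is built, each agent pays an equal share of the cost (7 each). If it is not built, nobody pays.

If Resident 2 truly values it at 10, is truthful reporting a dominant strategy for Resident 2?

Check each profile of the others' reports and compare truth against every alternative report.
Others report (5): truth gives 3, best alternative gives 3.
Others report (9): truth gives 3, best alternative gives 3.
Others report (10): truth gives 3, best alternative gives 3.
Others report (3): truth gives 0, best alternative gives 0.
In every case the truthful report is at least as good as any alternative, so it is a dominant strategy.

Yes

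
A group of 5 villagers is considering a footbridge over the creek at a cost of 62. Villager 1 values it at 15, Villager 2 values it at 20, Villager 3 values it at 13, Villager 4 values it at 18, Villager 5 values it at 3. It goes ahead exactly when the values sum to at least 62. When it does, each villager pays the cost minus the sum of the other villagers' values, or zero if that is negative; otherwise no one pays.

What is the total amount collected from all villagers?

Total value 69 ≥ cost 62, so it is built.
Villager 1: others sum to 54; max(0, 62 - 54) = 8.
Villager 2: others sum to 49; max(0, 62 - 49) = 13.
Villager 3: others sum to 56; max(0, 62 - 56) = 6.
Villager 4: others sum to 51; max(0, 62 - 51) = 11.
Villager 5: others sum to 66; max(0, 62 - 66) = 0.
Total collected = 8 + 13 + 6 + 11 + 0 = 38.

38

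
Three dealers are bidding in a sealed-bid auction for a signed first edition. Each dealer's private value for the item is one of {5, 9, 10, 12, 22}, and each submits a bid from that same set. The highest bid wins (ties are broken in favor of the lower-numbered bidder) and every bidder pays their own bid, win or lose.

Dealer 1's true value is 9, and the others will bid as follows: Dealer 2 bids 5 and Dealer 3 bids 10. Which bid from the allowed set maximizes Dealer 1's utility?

10

Bid 5: loses but pays 5, utility -5.
Bid 9: loses but pays 9, utility -9.
Bid 10: wins, pays 10, utility 9 - 10 = -1.
Bid 12: wins, pays 12, utility 9 - 12 = -3.
Bid 22: wins, pays 22, utility 9 - 22 = -13.
The best choice is 10 with utility -1.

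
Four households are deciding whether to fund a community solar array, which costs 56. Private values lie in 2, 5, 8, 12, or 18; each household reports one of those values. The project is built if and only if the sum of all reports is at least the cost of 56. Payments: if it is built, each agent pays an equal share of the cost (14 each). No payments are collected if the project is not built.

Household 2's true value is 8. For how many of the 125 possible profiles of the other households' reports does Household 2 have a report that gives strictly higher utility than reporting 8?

3

Others report (12, 18, 18): truth gives -6; report 2 gives 0 > -6. Violating.
Others report (18, 12, 18): truth gives -6; report 2 gives 0 > -6. Violating.
Others report (18, 18, 12): truth gives -6; report 2 gives 0 > -6. Violating.
Others report (2, 2, 2): truth gives 0; no alternative beats it.
Others report (2, 2, 5): truth gives 0; no alternative beats it.
(Checking all 125 profiles: 3 have a profitable deviation, 122 do not.)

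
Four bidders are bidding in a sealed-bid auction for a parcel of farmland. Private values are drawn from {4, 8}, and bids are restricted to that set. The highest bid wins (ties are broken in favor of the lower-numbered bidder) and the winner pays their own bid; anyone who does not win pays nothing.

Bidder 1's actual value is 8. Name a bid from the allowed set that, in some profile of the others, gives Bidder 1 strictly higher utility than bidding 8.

4

Suppose Bidder 2 bids 4, Bidder 3 bids 4 and Bidder 4 bids 4.
Bid 8: wins, pays 8, utility 8 - 8 = 0.
Bid 4: wins, pays 4, utility 8 - 4 = 4.
So bidding 4 beats truth here (4 > 0).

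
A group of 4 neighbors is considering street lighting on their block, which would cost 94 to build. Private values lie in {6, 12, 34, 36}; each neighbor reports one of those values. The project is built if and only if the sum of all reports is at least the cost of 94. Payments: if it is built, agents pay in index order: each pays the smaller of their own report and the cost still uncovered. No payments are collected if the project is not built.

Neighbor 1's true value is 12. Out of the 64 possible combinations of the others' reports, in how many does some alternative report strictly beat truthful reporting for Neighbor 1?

8

Others report (34, 34, 34): truth gives 0; report 6 gives 6 > 0. Violating.
Others report (34, 34, 36): truth gives 0; report 6 gives 6 > 0. Violating.
Others report (34, 36, 34): truth gives 0; report 6 gives 6 > 0. Violating.
Others report (34, 36, 36): truth gives 0; report 6 gives 6 > 0. Violating.
Others report (6, 6, 6): truth gives 0; no alternative beats it.
Others report (6, 6, 12): truth gives 0; no alternative beats it.
(Checking all 64 profiles: 8 have a profitable deviation, 56 do not.)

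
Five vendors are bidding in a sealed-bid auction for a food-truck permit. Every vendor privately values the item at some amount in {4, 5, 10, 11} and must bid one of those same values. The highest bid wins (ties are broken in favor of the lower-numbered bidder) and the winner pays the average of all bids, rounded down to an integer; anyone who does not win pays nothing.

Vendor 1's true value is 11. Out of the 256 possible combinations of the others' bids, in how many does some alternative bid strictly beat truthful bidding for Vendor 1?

Others bid (4, 4, 4, 4): truth gives 6; bid 4 gives 7 > 6. Violating.
Others bid (4, 4, 4, 5): truth gives 6; bid 5 gives 7 > 6. Violating.
Others bid (4, 4, 5, 4): truth gives 6; bid 5 gives 7 > 6. Violating.
Others bid (4, 4, 5, 5): truth gives 6; bid 5 gives 7 > 6. Violating.
Others bid (4, 4, 4, 10): truth gives 5; no alternative beats it.
Others bid (4, 4, 4, 11): truth gives 5; no alternative beats it.
(Checking all 256 profiles: 44 have a profitable deviation, 212 do not.)

44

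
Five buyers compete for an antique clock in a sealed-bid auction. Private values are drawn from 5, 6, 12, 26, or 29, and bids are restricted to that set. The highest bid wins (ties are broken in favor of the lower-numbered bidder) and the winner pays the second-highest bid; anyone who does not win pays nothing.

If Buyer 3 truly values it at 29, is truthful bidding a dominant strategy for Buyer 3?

Yes

Check each profile of the others' bids and compare truth against every alternative bid.
Others bid (5, 26, 5, 5): truth gives 3, best alternative gives 0.
Others bid (5, 26, 5, 6): truth gives 3, best alternative gives 0.
Others bid (5, 26, 5, 12): truth gives 3, best alternative gives 0.
Others bid (5, 26, 5, 26): truth gives 3, best alternative gives 0.
Others bid (5, 26, 6, 5): truth gives 3, best alternative gives 0.
Others bid (5, 26, 6, 6): truth gives 3, best alternative gives 0.
(Remaining 619 profiles checked similarly; truth is weakly best in each.)
In every case the truthful bid is at least as good as any alternative, so it is a dominant strategy.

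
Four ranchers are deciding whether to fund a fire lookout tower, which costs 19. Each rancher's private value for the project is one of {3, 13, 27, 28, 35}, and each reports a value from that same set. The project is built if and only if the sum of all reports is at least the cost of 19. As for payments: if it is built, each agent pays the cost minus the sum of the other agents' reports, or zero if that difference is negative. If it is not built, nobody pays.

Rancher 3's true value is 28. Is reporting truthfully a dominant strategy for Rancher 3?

Yes

Check each profile of the others' reports and compare truth against every alternative report.
Others report (3, 3, 13): truth gives 28, best alternative gives 28.
Others report (3, 3, 27): truth gives 28, best alternative gives 28.
Others report (3, 3, 28): truth gives 28, best alternative gives 28.
Others report (3, 3, 35): truth gives 28, best alternative gives 28.
Others report (3, 13, 3): truth gives 28, best alternative gives 28.
Others report (3, 13, 13): truth gives 28, best alternative gives 28.
(Remaining 119 profiles checked similarly; truth is weakly best in each.)
In every case the truthful report is at least as good as any alternative, so it is a dominant strategy.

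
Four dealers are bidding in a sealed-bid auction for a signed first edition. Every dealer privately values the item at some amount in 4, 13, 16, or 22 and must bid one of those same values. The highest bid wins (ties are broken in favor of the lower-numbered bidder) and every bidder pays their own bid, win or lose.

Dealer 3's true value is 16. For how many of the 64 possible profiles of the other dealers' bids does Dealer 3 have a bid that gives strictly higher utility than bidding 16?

54

Others bid (4, 4, 4): truth gives 0; bid 13 gives 3 > 0. Violating.
Others bid (4, 4, 13): truth gives 0; bid 13 gives 3 > 0. Violating.
Others bid (4, 4, 22): truth gives -16; bid 4 gives -4 > -16. Violating.
Others bid (4, 13, 22): truth gives -16; bid 4 gives -4 > -16. Violating.
Others bid (4, 4, 16): truth gives 0; no alternative beats it.
Others bid (4, 13, 4): truth gives 0; no alternative beats it.
(Checking all 64 profiles: 54 have a profitable deviation, 10 do not.)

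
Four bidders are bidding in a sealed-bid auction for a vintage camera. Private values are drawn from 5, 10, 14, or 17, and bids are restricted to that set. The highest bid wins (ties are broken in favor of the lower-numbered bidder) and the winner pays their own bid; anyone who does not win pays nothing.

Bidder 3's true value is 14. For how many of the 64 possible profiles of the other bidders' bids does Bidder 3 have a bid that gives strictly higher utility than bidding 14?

2

Others bid (5, 5, 5): truth gives 0; bid 10 gives 4 > 0. Violating.
Others bid (5, 5, 10): truth gives 0; bid 10 gives 4 > 0. Violating.
Others bid (5, 5, 14): truth gives 0; no alternative beats it.
Others bid (5, 5, 17): truth gives 0; no alternative beats it.
(Checking all 64 profiles: 2 have a profitable deviation, 62 do not.)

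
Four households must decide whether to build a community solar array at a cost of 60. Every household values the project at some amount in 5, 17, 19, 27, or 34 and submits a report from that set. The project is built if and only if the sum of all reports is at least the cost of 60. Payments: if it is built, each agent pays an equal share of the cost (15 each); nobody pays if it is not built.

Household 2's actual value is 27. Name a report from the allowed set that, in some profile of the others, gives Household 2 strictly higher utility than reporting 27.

Suppose Household 1 reports 5, Household 3 reports 5 and Household 4 reports 17.
Report 27: project not built, utility 0.
Report 34: project built, pays 15, utility 27 - 15 = 12.
So reporting 34 beats truth here (12 > 0).

34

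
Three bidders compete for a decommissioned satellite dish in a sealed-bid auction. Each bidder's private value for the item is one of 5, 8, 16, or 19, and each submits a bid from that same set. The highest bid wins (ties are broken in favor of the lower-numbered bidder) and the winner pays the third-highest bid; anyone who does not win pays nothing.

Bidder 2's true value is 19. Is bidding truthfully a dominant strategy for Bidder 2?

Check each profile of the others' bids and compare truth against every alternative bid.
Others bid (5, 19): truth gives 14, best alternative gives 0.
Others bid (16, 5): truth gives 14, best alternative gives 0.
Others bid (8, 19): truth gives 11, best alternative gives 0.
Others bid (16, 8): truth gives 11, best alternative gives 0.
Others bid (16, 16): truth gives 3, best alternative gives 0.
Others bid (16, 19): truth gives 3, best alternative gives 0.
(Remaining 10 profiles checked similarly; truth is weakly best in each.)
In every case the truthful bid is at least as good as any alternative, so it is a dominant strategy.

Yes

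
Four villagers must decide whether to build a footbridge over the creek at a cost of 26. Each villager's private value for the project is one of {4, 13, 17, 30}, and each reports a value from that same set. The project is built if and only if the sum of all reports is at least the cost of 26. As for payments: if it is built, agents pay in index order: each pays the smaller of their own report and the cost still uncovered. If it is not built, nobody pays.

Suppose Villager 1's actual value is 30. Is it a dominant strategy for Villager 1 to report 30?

No

Consider the case where Villager 2 reports 4, Villager 3 reports 4 and Villager 4 reports 4.
Truthful report 30: project built, pays 26, utility 30 - 26 = 4.
Report 17 instead: project built, pays 17, utility 30 - 17 = 13.
Since 13 > 4, reporting 17 is strictly better here, so truthful reporting is not dominant.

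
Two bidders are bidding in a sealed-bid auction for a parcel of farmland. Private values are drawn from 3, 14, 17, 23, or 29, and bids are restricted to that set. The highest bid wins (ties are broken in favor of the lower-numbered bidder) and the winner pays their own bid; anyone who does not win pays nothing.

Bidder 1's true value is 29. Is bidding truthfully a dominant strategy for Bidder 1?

Consider the case where Bidder 2 bids 3.
Truthful bid 29: wins, pays 29, utility 29 - 29 = 0.
Bid 3 instead: wins, pays 3, utility 29 - 3 = 26.
Since 26 > 0, bidding 3 is strictly better here, so truthful bidding is not dominant.

No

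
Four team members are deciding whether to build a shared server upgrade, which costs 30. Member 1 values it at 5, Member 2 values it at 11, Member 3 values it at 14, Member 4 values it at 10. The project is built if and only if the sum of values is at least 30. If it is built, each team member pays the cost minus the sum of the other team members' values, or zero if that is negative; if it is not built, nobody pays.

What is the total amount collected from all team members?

5

Total value 40 ≥ cost 30, so it is built.
Member 1: others sum to 35; max(0, 30 - 35) = 0.
Member 2: others sum to 29; max(0, 30 - 29) = 1.
Member 3: others sum to 26; max(0, 30 - 26) = 4.
Member 4: others sum to 30; max(0, 30 - 30) = 0.
Total collected = 0 + 1 + 4 + 0 = 5.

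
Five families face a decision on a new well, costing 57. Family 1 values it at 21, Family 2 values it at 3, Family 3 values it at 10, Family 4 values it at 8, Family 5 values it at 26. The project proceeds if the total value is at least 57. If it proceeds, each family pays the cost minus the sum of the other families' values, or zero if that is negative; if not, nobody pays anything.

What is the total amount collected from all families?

Total value 68 ≥ cost 57, so it is built.
Family 1: others sum to 47; max(0, 57 - 47) = 10.
Family 2: others sum to 65; max(0, 57 - 65) = 0.
Family 3: others sum to 58; max(0, 57 - 58) = 0.
Family 4: others sum to 60; max(0, 57 - 60) = 0.
Family 5: others sum to 42; max(0, 57 - 42) = 15.
Total collected = 10 + 0 + 0 + 0 + 15 = 25.

25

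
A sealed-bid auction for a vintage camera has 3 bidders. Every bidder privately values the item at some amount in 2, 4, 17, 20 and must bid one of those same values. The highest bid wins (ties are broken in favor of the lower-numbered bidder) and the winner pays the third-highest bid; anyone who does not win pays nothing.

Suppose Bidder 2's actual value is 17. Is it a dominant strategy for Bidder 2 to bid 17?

No

Consider the case where Bidder 1 bids 2 and Bidder 3 bids 20.
Truthful bid 17: loses, pays 0, utility 0.
Bid 20 instead: wins, pays 2, utility 17 - 2 = 15.
Since 15 > 0, bidding 20 is strictly better here, so truthful bidding is not dominant.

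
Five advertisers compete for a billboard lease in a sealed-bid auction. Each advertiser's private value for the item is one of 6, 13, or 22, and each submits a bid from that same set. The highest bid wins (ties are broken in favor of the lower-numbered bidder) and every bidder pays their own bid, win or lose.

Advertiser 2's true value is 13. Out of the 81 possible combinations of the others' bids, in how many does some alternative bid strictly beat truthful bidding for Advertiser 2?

73

Others bid (6, 6, 6, 22): truth gives -13; bid 6 gives -6 > -13. Violating.
Others bid (6, 6, 13, 22): truth gives -13; bid 6 gives -6 > -13. Violating.
Others bid (6, 6, 22, 6): truth gives -13; bid 6 gives -6 > -13. Violating.
Others bid (6, 6, 22, 13): truth gives -13; bid 6 gives -6 > -13. Violating.
Others bid (6, 6, 6, 6): truth gives 0; no alternative beats it.
Others bid (6, 6, 6, 13): truth gives 0; no alternative beats it.
(Checking all 81 profiles: 73 have a profitable deviation, 8 do not.)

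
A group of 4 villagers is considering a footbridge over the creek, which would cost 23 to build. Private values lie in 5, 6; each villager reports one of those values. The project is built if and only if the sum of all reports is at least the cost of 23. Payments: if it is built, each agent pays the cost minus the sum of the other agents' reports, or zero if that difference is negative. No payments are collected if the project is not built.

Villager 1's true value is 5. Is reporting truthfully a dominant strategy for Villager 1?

Check each profile of the others' reports and compare truth against every alternative report.
Others report (5, 6, 6): truth gives 0, best alternative gives -1.
Others report (6, 5, 6): truth gives 0, best alternative gives -1.
Others report (6, 6, 5): truth gives 0, best alternative gives -1.
Others report (5, 5, 5): truth gives 0, best alternative gives 0.
Others report (5, 5, 6): truth gives 0, best alternative gives 0.
Others report (5, 6, 5): truth gives 0, best alternative gives 0.
(Remaining 2 profiles checked similarly; truth is weakly best in each.)
In every case the truthful report is at least as good as any alternative, so it is a dominant strategy.

Yes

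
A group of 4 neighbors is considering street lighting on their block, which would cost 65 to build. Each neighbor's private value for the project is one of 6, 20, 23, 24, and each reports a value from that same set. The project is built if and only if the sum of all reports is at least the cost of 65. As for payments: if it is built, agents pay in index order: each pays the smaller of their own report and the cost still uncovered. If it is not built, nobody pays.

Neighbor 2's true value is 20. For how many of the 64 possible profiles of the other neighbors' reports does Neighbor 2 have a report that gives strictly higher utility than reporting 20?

Others report (20, 20, 20): truth gives 0; report 6 gives 14 > 0. Violating.
Others report (20, 20, 23): truth gives 0; report 6 gives 14 > 0. Violating.
Others report (20, 20, 24): truth gives 0; report 6 gives 14 > 0. Violating.
Others report (20, 23, 20): truth gives 0; report 6 gives 14 > 0. Violating.
Others report (6, 6, 6): truth gives 0; no alternative beats it.
Others report (6, 6, 20): truth gives 0; no alternative beats it.
(Checking all 64 profiles: 27 have a profitable deviation, 37 do not.)

27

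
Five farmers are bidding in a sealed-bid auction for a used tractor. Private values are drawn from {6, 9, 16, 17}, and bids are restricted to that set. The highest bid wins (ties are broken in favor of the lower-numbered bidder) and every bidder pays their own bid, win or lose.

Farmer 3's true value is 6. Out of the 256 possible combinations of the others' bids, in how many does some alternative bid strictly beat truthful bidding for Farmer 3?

4

Others bid (6, 6, 6, 6): truth gives -6; bid 9 gives -3 > -6. Violating.
Others bid (6, 6, 6, 9): truth gives -6; bid 9 gives -3 > -6. Violating.
Others bid (6, 6, 9, 6): truth gives -6; bid 9 gives -3 > -6. Violating.
Others bid (6, 6, 9, 9): truth gives -6; bid 9 gives -3 > -6. Violating.
Others bid (6, 6, 6, 16): truth gives -6; no alternative beats it.
Others bid (6, 6, 6, 17): truth gives -6; no alternative beats it.
(Checking all 256 profiles: 4 have a profitable deviation, 252 do not.)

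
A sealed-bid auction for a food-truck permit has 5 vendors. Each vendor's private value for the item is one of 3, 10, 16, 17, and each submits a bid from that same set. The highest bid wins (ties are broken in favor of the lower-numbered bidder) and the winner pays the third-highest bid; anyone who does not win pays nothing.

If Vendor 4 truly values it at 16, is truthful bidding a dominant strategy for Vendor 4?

Consider the case where Vendor 1 bids 3, Vendor 2 bids 3, Vendor 3 bids 3 and Vendor 5 bids 17.
Truthful bid 16: loses, pays 0, utility 0.
Bid 17 instead: wins, pays 3, utility 16 - 3 = 13.
Since 13 > 0, bidding 17 is strictly better here, so truthful bidding is not dominant.

No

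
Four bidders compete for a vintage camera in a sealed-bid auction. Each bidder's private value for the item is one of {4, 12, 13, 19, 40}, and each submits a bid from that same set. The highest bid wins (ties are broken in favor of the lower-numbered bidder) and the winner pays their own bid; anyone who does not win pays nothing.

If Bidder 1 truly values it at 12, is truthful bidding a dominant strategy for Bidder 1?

Consider the case where Bidder 2 bids 4, Bidder 3 bids 4 and Bidder 4 bids 4.
Truthful bid 12: wins, pays 12, utility 12 - 12 = 0.
Bid 4 instead: wins, pays 4, utility 12 - 4 = 8.
Since 8 > 0, bidding 4 is strictly better here, so truthful bidding is not dominant.

No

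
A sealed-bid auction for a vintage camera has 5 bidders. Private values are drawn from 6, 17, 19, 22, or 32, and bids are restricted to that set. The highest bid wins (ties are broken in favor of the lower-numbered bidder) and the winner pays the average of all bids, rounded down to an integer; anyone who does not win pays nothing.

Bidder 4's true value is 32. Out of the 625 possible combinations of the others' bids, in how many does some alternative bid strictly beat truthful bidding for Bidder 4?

108

Others bid (6, 6, 6, 6): truth gives 21; bid 17 gives 24 > 21. Violating.
Others bid (6, 6, 6, 17): truth gives 19; bid 17 gives 22 > 19. Violating.
Others bid (6, 6, 6, 19): truth gives 19; bid 19 gives 21 > 19. Violating.
Others bid (6, 6, 6, 22): truth gives 18; bid 22 gives 20 > 18. Violating.
Others bid (6, 6, 6, 32): truth gives 16; no alternative beats it.
Others bid (6, 6, 17, 32): truth gives 14; no alternative beats it.
(Checking all 625 profiles: 108 have a profitable deviation, 517 do not.)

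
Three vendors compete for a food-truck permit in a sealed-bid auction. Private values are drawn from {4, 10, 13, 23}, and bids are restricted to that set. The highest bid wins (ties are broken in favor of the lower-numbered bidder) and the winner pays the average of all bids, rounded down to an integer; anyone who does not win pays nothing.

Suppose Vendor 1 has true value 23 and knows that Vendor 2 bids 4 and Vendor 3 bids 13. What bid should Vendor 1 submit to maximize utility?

Bid 4: loses, pays 0, utility 0.
Bid 10: loses, pays 0, utility 0.
Bid 13: wins, pays 10, utility 23 - 10 = 13.
Bid 23: wins, pays 13, utility 23 - 13 = 10.
The best choice is 13 with utility 13.

13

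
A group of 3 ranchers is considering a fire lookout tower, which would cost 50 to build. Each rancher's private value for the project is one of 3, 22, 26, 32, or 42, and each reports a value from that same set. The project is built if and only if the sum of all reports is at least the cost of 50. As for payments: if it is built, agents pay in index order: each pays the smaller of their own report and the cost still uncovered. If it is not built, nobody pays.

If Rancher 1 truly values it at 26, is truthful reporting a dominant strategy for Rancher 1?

Consider the case where Rancher 2 reports 3 and Rancher 3 reports 26.
Truthful report 26: project built, pays 26, utility 26 - 26 = 0.
Report 22 instead: project built, pays 22, utility 26 - 22 = 4.
Since 4 > 0, reporting 22 is strictly better here, so truthful reporting is not dominant.

No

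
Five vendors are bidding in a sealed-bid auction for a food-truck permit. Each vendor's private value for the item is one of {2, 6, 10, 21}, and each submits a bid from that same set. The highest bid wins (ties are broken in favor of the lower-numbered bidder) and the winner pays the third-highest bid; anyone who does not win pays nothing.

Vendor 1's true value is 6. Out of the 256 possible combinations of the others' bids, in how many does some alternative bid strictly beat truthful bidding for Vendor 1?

8

Others bid (2, 2, 2, 10): truth gives 0; bid 10 gives 4 > 0. Violating.
Others bid (2, 2, 2, 21): truth gives 0; bid 21 gives 4 > 0. Violating.
Others bid (2, 2, 10, 2): truth gives 0; bid 10 gives 4 > 0. Violating.
Others bid (2, 2, 21, 2): truth gives 0; bid 21 gives 4 > 0. Violating.
Others bid (2, 2, 2, 2): truth gives 4; no alternative beats it.
Others bid (2, 2, 2, 6): truth gives 4; no alternative beats it.
(Checking all 256 profiles: 8 have a profitable deviation, 248 do not.)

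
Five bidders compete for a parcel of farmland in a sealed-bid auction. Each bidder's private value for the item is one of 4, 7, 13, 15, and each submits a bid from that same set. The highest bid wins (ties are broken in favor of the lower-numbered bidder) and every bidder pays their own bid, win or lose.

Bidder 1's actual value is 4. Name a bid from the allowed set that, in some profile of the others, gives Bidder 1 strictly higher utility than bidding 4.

7

Suppose Bidder 2 bids 4, Bidder 3 bids 4, Bidder 4 bids 4 and Bidder 5 bids 7.
Bid 4: loses but pays 4, utility -4.
Bid 7: wins, pays 7, utility 4 - 7 = -3.
So bidding 7 beats truth here (-3 > -4).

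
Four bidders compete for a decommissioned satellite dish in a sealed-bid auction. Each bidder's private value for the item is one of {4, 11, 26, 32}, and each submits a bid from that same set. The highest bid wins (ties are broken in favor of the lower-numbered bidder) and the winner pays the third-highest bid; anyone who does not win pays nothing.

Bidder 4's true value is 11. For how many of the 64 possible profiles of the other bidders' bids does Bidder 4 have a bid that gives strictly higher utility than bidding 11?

6

Others bid (4, 4, 11): truth gives 0; bid 26 gives 7 > 0. Violating.
Others bid (4, 4, 26): truth gives 0; bid 32 gives 7 > 0. Violating.
Others bid (4, 11, 4): truth gives 0; bid 26 gives 7 > 0. Violating.
Others bid (4, 26, 4): truth gives 0; bid 32 gives 7 > 0. Violating.
Others bid (4, 4, 4): truth gives 7; no alternative beats it.
Others bid (4, 4, 32): truth gives 0; no alternative beats it.
(Checking all 64 profiles: 6 have a profitable deviation, 58 do not.)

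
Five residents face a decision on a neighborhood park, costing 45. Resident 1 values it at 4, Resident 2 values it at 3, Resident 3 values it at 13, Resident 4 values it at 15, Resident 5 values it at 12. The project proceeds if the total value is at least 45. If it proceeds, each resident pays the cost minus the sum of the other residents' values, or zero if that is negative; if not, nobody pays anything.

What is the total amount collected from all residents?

Total value 47 ≥ cost 45, so it is built.
Resident 1: others sum to 43; max(0, 45 - 43) = 2.
Resident 2: others sum to 44; max(0, 45 - 44) = 1.
Resident 3: others sum to 34; max(0, 45 - 34) = 11.
Resident 4: others sum to 32; max(0, 45 - 32) = 13.
Resident 5: others sum to 35; max(0, 45 - 35) = 10.
Total collected = 2 + 1 + 11 + 13 + 10 = 37.

37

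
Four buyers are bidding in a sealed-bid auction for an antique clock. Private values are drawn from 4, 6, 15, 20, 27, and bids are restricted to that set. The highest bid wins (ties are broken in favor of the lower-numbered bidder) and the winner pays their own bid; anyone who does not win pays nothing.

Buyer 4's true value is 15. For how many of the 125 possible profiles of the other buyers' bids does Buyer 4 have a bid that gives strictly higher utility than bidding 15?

Others bid (4, 4, 4): truth gives 0; bid 6 gives 9 > 0. Violating.
Others bid (4, 4, 6): truth gives 0; no alternative beats it.
Others bid (4, 4, 15): truth gives 0; no alternative beats it.
(Checking all 125 profiles: 1 has a profitable deviation, 124 do not.)

1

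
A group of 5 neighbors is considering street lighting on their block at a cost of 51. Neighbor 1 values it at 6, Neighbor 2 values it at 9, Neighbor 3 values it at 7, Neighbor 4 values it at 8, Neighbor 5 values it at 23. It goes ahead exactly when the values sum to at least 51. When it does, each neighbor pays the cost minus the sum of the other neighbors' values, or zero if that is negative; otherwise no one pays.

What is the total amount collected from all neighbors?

Total value 53 ≥ cost 51, so it is built.
Neighbor 1: others sum to 47; max(0, 51 - 47) = 4.
Neighbor 2: others sum to 44; max(0, 51 - 44) = 7.
Neighbor 3: others sum to 46; max(0, 51 - 46) = 5.
Neighbor 4: others sum to 45; max(0, 51 - 45) = 6.
Neighbor 5: others sum to 30; max(0, 51 - 30) = 21.
Total collected = 4 + 7 + 5 + 6 + 21 = 43.

43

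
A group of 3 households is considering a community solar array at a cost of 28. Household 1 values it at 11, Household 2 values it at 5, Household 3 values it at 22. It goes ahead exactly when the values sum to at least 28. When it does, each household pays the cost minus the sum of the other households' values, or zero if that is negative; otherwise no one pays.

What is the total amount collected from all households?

13

Total value 38 ≥ cost 28, so it is built.
Household 1: others sum to 27; max(0, 28 - 27) = 1.
Household 2: others sum to 33; max(0, 28 - 33) = 0.
Household 3: others sum to 16; max(0, 28 - 16) = 12.
Total collected = 1 + 0 + 12 = 13.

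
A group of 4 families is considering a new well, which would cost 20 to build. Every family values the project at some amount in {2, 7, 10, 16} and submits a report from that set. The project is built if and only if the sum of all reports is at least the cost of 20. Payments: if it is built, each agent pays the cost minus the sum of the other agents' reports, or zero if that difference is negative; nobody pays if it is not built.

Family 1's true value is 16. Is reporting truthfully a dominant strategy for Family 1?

Yes

Check each profile of the others' reports and compare truth against every alternative report.
Others report (2, 2, 2): truth gives 2, best alternative gives 0.
Others report (2, 2, 16): truth gives 16, best alternative gives 16.
Others report (2, 7, 16): truth gives 16, best alternative gives 16.
Others report (2, 10, 10): truth gives 16, best alternative gives 16.
Others report (2, 10, 16): truth gives 16, best alternative gives 16.
Others report (2, 16, 2): truth gives 16, best alternative gives 16.
(Remaining 58 profiles checked similarly; truth is weakly best in each.)
In every case the truthful report is at least as good as any alternative, so it is a dominant strategy.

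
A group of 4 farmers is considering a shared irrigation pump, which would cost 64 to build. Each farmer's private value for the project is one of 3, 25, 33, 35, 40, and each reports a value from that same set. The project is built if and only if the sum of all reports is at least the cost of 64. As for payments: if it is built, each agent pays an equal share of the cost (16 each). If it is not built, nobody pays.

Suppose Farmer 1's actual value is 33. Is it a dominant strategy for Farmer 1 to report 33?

Yes

Check each profile of the others' reports and compare truth against every alternative report.
Others report (3, 3, 25): truth gives 17, best alternative gives 17.
Others report (3, 3, 33): truth gives 17, best alternative gives 17.
Others report (3, 3, 35): truth gives 17, best alternative gives 17.
Others report (3, 3, 40): truth gives 17, best alternative gives 17.
Others report (3, 25, 3): truth gives 17, best alternative gives 17.
Others report (3, 25, 25): truth gives 17, best alternative gives 17.
(Remaining 119 profiles checked similarly; truth is weakly best in each.)
In every case the truthful report is at least as good as any alternative, so it is a dominant strategy.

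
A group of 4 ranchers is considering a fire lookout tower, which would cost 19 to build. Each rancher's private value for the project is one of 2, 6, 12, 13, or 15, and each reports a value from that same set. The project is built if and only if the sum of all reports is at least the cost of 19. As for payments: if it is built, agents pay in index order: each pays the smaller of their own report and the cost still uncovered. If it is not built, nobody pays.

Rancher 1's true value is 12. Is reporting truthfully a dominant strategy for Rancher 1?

No

Consider the case where Rancher 2 reports 2, Rancher 3 reports 2 and Rancher 4 reports 12.
Truthful report 12: project built, pays 12, utility 12 - 12 = 0.
Report 6 instead: project built, pays 6, utility 12 - 6 = 6.
Since 6 > 0, reporting 6 is strictly better here, so truthful reporting is not dominant.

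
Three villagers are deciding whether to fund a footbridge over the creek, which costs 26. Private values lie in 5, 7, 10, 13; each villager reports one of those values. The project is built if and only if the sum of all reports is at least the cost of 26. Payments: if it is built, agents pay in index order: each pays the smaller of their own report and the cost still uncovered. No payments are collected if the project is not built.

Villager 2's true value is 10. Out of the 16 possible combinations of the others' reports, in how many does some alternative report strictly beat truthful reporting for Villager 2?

Others report (7, 13): truth gives 0; report 7 gives 3 > 0. Violating.
Others report (10, 10): truth gives 0; report 7 gives 3 > 0. Violating.
Others report (10, 13): truth gives 0; report 5 gives 5 > 0. Violating.
Others report (13, 7): truth gives 0; report 7 gives 3 > 0. Violating.
Others report (5, 5): truth gives 0; no alternative beats it.
Others report (5, 7): truth gives 0; no alternative beats it.
(Checking all 16 profiles: 6 have a profitable deviation, 10 do not.)

6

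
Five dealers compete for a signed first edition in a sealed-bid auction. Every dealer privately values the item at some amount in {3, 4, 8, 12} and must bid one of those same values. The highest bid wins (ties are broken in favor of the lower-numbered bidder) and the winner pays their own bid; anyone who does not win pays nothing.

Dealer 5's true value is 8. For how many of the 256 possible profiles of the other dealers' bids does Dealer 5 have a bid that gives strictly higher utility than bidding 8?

Others bid (3, 3, 3, 3): truth gives 0; bid 4 gives 4 > 0. Violating.
Others bid (3, 3, 3, 4): truth gives 0; no alternative beats it.
Others bid (3, 3, 3, 8): truth gives 0; no alternative beats it.
(Checking all 256 profiles: 1 has a profitable deviation, 255 do not.)

1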